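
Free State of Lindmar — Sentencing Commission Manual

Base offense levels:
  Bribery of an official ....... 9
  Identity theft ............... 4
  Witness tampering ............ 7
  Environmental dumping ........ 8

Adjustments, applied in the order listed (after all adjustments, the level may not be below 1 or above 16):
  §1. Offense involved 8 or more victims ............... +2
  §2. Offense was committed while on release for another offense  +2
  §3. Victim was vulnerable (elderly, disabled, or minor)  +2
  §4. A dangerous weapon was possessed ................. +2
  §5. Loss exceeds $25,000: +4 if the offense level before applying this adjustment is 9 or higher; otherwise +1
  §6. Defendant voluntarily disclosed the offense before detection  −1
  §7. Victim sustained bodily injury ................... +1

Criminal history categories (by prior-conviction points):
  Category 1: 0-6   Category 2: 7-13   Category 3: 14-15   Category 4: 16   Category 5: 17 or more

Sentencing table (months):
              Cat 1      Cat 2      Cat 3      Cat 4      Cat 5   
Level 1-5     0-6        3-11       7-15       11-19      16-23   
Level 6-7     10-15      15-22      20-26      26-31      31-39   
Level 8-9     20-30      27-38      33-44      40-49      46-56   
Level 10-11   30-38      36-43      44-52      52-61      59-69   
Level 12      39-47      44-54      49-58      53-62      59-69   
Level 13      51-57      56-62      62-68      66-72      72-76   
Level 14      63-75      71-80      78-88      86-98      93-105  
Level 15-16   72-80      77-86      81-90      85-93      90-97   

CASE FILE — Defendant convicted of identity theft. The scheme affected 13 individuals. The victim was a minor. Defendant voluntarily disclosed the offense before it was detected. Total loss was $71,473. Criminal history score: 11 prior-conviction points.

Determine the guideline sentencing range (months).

Base offense level for identity theft: 4.
§1 applies: 4 + 2 = 6.
§2 does not apply.
§3 applies: 6 + 2 = 8.
§5 applies (level before this adjustment is 8 < 9, so +1): 8 + 1 = 9.
§6 applies: 9 − 1 = 8.
Final offense level: 8.
Criminal history: 11 prior points → Category 2 (7-13).
Level 8 falls in the 8-9 band.
Grid: Level 8-9 × Category 2 = 27-38 months.

27-38 months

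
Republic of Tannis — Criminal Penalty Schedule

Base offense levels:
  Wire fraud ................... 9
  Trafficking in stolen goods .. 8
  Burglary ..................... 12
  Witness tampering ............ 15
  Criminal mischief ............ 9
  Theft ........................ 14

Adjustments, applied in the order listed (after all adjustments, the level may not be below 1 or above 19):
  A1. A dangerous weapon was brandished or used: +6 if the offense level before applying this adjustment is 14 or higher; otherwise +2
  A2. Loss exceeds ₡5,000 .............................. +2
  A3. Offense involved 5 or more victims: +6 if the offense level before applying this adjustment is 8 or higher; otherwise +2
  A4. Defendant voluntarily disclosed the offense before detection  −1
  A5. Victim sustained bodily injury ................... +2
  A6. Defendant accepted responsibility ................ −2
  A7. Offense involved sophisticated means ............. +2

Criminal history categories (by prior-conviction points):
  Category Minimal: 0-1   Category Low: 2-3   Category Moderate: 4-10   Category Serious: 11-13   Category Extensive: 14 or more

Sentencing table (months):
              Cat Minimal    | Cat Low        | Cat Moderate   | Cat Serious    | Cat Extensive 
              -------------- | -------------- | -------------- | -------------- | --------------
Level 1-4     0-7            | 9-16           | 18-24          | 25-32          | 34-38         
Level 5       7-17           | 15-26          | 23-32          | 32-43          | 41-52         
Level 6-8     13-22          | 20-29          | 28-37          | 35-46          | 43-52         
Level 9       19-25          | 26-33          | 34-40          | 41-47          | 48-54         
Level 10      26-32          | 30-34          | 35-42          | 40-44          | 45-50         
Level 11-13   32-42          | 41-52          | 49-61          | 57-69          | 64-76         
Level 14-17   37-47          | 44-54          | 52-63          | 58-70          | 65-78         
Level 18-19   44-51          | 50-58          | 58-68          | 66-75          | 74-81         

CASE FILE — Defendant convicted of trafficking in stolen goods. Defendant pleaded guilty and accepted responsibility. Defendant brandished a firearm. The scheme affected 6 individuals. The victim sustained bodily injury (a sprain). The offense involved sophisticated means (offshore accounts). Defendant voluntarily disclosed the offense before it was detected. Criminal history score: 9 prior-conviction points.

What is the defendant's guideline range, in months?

Base offense level for trafficking in stolen goods: 8.
A1 applies (level before this adjustment is 8 < 14, so +2): 8 + 2 = 10.
A2 does not apply.
A3 applies (level before this adjustment is 10 ≥ 8, so +6): 10 + 6 = 16.
A4 applies: 16 − 1 = 15.
A5 applies: 15 + 2 = 17.
A6 applies: 17 − 2 = 15.
A7 applies: 15 + 2 = 17.
Final offense level: 17.
Criminal history: 9 prior points → Category Moderate (4-10).
Level 17 falls in the 14-17 band.
Grid: Level 14-17 × Category Moderate = 52-63 months.

52-63 months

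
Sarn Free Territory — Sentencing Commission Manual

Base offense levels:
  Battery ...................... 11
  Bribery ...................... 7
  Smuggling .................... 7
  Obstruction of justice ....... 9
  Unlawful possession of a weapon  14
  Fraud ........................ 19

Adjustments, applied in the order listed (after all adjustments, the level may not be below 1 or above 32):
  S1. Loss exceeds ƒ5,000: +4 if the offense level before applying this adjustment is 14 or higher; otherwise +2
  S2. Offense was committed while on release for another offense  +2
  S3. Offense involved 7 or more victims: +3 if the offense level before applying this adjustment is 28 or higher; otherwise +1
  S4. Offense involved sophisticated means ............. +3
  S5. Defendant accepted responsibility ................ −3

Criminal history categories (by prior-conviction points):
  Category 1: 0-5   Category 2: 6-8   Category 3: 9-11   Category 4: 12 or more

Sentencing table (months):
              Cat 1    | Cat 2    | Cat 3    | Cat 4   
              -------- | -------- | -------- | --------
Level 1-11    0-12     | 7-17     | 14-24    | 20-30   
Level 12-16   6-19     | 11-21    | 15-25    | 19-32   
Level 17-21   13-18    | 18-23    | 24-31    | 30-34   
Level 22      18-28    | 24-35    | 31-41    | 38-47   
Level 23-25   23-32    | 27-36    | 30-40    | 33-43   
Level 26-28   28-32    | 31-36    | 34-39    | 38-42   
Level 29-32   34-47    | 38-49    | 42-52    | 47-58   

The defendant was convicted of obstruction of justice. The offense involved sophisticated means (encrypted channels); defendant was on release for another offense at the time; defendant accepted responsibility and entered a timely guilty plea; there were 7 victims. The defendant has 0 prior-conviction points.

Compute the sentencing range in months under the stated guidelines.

Base offense level for obstruction of justice: 9.
S1 does not apply.
S2 applies: 9 + 2 = 11.
S3 applies (level before this adjustment is 11 < 28, so +1): 11 + 1 = 12.
S4 applies: 12 + 3 = 15.
S5 applies: 15 − 3 = 12.
Final offense level: 12.
Criminal history: 0 prior points → Category 1 (0-5).
Level 12 falls in the 12-16 band.
Grid: Level 12-16 × Category 1 = 6-19 months.

6-19 months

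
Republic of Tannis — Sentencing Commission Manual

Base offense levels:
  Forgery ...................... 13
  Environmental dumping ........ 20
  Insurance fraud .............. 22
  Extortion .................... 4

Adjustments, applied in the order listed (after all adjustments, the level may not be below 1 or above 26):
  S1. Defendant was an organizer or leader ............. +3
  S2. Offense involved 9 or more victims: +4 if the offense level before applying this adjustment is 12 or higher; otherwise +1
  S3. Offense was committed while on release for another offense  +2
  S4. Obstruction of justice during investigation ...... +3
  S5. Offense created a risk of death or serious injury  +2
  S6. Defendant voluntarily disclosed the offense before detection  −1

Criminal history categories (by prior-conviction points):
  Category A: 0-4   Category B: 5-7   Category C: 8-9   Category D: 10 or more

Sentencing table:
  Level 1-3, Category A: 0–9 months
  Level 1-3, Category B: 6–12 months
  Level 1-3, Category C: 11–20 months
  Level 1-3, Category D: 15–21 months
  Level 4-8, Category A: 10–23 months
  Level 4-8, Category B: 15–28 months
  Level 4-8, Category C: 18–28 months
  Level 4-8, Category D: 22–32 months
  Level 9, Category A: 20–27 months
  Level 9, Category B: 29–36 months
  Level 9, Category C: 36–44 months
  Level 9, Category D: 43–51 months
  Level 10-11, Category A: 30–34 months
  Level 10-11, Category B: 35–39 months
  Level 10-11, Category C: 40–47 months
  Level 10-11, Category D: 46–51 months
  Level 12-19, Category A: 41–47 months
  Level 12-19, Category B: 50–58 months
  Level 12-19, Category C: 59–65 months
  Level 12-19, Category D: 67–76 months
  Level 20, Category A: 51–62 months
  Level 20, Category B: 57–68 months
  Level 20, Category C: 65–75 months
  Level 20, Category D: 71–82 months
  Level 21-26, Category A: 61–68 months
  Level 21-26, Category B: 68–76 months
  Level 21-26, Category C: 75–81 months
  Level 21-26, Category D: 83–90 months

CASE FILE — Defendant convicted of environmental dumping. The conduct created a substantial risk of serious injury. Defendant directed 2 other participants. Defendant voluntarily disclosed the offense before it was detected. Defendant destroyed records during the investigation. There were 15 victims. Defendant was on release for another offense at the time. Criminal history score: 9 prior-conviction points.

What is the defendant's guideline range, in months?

75-81 months

Base offense level for environmental dumping: 20.
S1 applies: 20 + 3 = 23.
S2 applies (level before this adjustment is 23 ≥ 12, so +4): 23 + 4 = 27.
S3 applies: 27 + 2 = 29.
S4 applies: 29 + 3 = 32.
S5 applies: 32 + 2 = 34.
S6 applies: 34 − 1 = 33.
Level 33 exceeds the maximum of 26; capped at 26.
Final offense level: 26.
Criminal history: 9 prior points → Category C (8-9).
Level 26 falls in the 21-26 band.
Grid: Level 21-26 × Category C = 75-81 months.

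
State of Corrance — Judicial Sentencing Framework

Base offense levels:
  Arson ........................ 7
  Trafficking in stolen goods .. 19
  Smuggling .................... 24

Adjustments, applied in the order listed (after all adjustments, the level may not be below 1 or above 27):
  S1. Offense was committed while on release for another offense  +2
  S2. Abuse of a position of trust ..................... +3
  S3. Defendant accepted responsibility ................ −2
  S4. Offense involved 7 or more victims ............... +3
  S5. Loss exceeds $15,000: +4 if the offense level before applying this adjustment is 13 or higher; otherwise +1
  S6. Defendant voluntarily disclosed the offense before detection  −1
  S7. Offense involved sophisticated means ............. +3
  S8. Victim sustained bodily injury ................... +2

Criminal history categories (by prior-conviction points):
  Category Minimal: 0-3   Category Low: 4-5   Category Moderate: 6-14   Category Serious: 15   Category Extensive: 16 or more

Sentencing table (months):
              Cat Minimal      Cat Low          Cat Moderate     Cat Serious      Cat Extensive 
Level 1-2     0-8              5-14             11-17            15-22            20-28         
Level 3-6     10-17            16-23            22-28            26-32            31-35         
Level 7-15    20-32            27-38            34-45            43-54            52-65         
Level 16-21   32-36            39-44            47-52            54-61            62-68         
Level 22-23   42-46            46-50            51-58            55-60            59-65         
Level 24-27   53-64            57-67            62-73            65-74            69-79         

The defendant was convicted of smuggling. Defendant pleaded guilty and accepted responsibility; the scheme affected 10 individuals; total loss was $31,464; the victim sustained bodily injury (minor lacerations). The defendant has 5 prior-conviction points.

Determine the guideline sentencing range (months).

57-67 months

Base offense level for smuggling: 24.
S3 applies: 24 − 2 = 22.
S4 applies: 22 + 3 = 25.
S5 applies (level before this adjustment is 25 ≥ 13, so +4): 25 + 4 = 29.
S6 does not apply.
S7 does not apply.
S8 applies: 29 + 2 = 31.
Level 31 exceeds the maximum of 27; capped at 27.
Final offense level: 27.
Criminal history: 5 prior points → Category Low (4-5).
Level 27 falls in the 24-27 band.
Grid: Level 24-27 × Category Low = 57-67 months.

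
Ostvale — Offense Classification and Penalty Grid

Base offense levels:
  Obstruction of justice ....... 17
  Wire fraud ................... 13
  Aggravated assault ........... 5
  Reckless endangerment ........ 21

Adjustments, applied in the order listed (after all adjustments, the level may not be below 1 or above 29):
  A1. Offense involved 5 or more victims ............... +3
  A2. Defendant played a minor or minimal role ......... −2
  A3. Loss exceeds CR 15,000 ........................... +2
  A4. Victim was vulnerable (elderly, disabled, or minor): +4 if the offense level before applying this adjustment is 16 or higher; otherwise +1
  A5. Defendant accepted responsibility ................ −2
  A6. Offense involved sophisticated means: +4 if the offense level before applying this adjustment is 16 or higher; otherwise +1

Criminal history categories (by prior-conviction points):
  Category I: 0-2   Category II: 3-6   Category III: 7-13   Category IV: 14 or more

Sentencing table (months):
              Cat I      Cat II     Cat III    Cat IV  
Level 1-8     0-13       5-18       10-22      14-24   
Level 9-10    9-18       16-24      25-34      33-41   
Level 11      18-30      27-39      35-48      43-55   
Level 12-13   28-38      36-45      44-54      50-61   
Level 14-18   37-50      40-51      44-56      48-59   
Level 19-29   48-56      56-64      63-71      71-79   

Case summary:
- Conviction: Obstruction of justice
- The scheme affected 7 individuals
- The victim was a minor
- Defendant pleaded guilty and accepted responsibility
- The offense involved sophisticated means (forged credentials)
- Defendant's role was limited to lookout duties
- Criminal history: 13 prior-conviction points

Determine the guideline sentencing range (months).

Base offense level for obstruction of justice: 17.
A1 applies: 17 + 3 = 20.
A2 applies: 20 − 2 = 18.
A4 applies (level before this adjustment is 18 ≥ 16, so +4): 18 + 4 = 22.
A5 applies: 22 − 2 = 20.
A6 applies (level before this adjustment is 20 ≥ 16, so +4): 20 + 4 = 24.
Final offense level: 24.
Criminal history: 13 prior points → Category III (7-13).
Level 24 falls in the 19-29 band.
Grid: Level 19-29 × Category III = 63-71 months.

63-71 months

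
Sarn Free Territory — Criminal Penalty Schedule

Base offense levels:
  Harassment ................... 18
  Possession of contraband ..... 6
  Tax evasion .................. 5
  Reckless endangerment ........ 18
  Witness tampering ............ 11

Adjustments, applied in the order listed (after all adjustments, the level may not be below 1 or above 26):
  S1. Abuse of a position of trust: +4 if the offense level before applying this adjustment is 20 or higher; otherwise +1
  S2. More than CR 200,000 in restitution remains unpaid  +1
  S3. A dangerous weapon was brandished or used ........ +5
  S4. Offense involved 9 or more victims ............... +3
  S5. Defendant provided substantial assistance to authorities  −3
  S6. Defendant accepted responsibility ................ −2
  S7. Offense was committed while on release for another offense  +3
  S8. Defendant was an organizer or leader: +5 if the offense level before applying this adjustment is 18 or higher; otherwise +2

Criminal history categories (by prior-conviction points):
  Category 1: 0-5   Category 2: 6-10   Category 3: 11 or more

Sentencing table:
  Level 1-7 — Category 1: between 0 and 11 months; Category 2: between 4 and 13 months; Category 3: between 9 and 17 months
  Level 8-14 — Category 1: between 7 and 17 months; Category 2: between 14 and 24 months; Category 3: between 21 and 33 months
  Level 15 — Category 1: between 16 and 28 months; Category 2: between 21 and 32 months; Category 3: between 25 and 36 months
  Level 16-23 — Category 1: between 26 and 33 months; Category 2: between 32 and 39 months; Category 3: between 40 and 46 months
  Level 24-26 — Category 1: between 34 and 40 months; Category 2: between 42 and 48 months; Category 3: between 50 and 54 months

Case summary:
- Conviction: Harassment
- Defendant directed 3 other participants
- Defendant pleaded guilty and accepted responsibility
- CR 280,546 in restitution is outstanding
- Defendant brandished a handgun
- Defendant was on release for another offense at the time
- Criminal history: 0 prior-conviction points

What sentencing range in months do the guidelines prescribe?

Base offense level for harassment: 18.
S1 does not apply.
S2 applies: 18 + 1 = 19.
S3 applies: 19 + 5 = 24.
S5 does not apply.
S6 applies: 24 − 2 = 22.
S7 applies: 22 + 3 = 25.
S8 applies (level before this adjustment is 25 ≥ 18, so +5): 25 + 5 = 30.
Level 30 exceeds the maximum of 26; capped at 26.
Final offense level: 26.
Criminal history: 0 prior points → Category 1 (0-5).
Level 26 falls in the 24-26 band.
Grid: Level 24-26 × Category 1 = 34-40 months.

34-40 months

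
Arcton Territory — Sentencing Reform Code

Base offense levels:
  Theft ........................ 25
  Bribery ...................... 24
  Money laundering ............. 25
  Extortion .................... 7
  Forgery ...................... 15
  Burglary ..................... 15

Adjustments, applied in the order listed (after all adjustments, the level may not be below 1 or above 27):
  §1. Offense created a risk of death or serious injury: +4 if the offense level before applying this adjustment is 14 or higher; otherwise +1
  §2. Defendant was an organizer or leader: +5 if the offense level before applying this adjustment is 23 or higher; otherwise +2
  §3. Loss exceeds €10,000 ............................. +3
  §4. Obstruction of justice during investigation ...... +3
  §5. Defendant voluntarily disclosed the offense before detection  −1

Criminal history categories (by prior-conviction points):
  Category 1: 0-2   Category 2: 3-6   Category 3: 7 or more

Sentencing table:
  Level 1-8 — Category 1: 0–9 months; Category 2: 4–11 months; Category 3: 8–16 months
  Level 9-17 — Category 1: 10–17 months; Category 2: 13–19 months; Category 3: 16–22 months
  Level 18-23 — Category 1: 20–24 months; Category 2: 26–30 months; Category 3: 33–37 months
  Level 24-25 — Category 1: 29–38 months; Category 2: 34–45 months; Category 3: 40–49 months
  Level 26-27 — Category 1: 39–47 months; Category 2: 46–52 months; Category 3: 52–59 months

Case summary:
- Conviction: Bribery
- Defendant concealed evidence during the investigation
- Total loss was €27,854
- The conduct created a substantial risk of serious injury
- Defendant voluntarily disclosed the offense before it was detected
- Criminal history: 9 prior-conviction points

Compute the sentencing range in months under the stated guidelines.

52-59 months

Base offense level for bribery: 24.
§1 applies (level before this adjustment is 24 ≥ 14, so +4): 24 + 4 = 28.
§2 does not apply.
§3 applies: 28 + 3 = 31.
§4 applies: 31 + 3 = 34.
§5 applies: 34 − 1 = 33.
Level 33 exceeds the maximum of 27; capped at 27.
Final offense level: 27.
Criminal history: 9 prior points → Category 3 (7+).
Level 27 falls in the 26-27 band.
Grid: Level 26-27 × Category 3 = 52-59 months.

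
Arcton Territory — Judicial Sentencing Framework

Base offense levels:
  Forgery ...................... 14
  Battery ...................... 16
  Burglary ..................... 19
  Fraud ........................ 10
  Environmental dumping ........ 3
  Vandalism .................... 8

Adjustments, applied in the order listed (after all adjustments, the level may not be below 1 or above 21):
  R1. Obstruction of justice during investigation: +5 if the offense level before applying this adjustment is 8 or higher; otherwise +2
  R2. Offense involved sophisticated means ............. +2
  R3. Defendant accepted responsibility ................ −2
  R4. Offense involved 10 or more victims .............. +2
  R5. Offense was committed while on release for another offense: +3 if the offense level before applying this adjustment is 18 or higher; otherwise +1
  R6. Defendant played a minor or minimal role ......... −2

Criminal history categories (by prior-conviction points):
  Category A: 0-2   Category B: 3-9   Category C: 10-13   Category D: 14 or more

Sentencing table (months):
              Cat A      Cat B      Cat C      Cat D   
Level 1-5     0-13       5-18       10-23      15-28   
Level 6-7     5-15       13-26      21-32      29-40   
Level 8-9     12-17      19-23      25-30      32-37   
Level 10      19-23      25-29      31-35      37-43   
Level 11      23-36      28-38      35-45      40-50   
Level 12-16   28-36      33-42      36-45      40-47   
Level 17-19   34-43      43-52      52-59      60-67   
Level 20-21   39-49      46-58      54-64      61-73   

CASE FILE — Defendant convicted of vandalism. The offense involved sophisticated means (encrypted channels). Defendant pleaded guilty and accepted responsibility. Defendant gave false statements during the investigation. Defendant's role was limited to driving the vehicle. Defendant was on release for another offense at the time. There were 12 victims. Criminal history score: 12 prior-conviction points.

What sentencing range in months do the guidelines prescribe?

Base offense level for vandalism: 8.
R1 applies (level before this adjustment is 8 ≥ 8, so +5): 8 + 5 = 13.
R2 applies: 13 + 2 = 15.
R3 applies: 15 − 2 = 13.
R4 applies: 13 + 2 = 15.
R5 applies (level before this adjustment is 15 < 18, so +1): 15 + 1 = 16.
R6 applies: 16 − 2 = 14.
Final offense level: 14.
Criminal history: 12 prior points → Category C (10-13).
Level 14 falls in the 12-16 band.
Grid: Level 12-16 × Category C = 36-45 months.

36-45 months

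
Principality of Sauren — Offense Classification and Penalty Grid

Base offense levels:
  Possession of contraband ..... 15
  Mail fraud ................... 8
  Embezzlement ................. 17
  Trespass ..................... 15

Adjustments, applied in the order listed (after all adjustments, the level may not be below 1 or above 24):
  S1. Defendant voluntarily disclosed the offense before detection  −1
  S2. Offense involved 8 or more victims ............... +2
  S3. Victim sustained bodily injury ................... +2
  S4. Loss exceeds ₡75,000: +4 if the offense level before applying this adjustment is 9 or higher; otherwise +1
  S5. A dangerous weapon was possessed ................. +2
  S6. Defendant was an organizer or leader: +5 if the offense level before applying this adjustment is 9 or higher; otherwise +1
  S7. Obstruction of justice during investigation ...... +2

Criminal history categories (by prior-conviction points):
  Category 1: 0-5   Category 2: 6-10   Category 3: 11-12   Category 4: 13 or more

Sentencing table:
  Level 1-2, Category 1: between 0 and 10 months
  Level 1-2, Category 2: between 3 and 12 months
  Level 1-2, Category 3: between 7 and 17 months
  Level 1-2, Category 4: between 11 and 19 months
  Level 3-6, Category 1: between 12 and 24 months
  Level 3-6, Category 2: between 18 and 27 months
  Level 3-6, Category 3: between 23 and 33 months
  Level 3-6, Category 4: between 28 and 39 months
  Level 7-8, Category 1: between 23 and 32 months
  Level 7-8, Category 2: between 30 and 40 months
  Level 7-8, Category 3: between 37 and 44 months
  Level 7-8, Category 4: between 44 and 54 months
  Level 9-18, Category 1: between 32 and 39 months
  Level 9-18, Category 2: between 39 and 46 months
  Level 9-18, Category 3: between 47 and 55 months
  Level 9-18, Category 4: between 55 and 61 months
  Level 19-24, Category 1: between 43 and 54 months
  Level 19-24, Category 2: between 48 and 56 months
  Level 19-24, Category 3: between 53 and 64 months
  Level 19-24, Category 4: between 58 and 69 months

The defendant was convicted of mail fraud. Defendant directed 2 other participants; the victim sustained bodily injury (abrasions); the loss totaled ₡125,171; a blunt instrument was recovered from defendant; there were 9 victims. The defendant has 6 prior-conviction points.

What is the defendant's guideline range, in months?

48-56 months

Base offense level for mail fraud: 8.
S2 applies: 8 + 2 = 10.
S3 applies: 10 + 2 = 12.
S4 applies (level before this adjustment is 12 ≥ 9, so +4): 12 + 4 = 16.
S5 applies: 16 + 2 = 18.
S6 applies (level before this adjustment is 18 ≥ 9, so +5): 18 + 5 = 23.
S7 does not apply.
Final offense level: 23.
Criminal history: 6 prior points → Category 2 (6-10).
Level 23 falls in the 19-24 band.
Grid: Level 19-24 × Category 2 = 48-56 months.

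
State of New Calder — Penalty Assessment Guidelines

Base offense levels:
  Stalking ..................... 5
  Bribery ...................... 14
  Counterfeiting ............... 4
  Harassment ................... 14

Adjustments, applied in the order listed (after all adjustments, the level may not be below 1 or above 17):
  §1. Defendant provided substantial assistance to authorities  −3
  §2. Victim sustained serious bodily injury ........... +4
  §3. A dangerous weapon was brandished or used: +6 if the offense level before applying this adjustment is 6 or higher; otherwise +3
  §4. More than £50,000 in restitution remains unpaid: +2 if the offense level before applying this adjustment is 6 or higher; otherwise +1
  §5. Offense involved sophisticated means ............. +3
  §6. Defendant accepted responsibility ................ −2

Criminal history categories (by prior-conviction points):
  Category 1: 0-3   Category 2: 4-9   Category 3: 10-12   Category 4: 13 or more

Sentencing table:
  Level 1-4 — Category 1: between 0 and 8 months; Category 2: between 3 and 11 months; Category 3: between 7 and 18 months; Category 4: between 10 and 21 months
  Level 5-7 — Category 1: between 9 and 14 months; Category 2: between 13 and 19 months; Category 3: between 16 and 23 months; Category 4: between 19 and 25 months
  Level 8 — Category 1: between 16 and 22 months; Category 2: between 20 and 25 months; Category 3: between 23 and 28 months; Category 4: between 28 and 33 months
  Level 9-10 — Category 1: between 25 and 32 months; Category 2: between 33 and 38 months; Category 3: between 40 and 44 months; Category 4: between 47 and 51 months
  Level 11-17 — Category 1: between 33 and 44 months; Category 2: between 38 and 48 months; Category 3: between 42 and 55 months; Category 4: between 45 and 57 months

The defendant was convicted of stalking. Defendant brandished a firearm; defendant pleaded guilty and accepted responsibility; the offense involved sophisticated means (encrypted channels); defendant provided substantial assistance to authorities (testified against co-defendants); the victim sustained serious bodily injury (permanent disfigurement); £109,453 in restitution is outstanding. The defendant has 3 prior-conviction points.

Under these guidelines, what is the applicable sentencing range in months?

Base offense level for stalking: 5.
§1 applies: 5 − 3 = 2.
§2 applies: 2 + 4 = 6.
§3 applies (level before this adjustment is 6 ≥ 6, so +6): 6 + 6 = 12.
§4 applies (level before this adjustment is 12 ≥ 6, so +2): 12 + 2 = 14.
§5 applies: 14 + 3 = 17.
§6 applies: 17 − 2 = 15.
Final offense level: 15.
Criminal history: 3 prior points → Category 1 (0-3).
Level 15 falls in the 11-17 band.
Grid: Level 11-17 × Category 1 = 33-44 months.

33-44 months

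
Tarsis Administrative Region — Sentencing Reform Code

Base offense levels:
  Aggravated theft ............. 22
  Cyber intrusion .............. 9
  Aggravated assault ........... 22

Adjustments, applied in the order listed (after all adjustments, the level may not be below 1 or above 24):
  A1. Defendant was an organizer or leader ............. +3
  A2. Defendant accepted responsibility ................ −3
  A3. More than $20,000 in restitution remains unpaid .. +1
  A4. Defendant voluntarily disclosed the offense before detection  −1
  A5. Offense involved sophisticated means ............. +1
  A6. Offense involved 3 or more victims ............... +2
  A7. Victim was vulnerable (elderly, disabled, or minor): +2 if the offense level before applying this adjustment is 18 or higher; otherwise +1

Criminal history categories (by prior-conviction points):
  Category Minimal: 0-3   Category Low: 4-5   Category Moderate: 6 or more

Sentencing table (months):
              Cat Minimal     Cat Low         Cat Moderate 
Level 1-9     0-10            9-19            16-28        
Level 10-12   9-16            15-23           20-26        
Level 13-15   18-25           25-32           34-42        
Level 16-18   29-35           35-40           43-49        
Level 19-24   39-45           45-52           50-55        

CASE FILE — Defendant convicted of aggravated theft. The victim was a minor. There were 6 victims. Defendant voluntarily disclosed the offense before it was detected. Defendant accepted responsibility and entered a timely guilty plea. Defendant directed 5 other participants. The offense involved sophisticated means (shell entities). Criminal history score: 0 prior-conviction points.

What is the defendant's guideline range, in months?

39-45 months

Base offense level for aggravated theft: 22.
A1 applies: 22 + 3 = 25.
A2 applies: 25 − 3 = 22.
A3 does not apply.
A4 applies: 22 − 1 = 21.
A5 applies: 21 + 1 = 22.
A6 applies: 22 + 2 = 24.
A7 applies (level before this adjustment is 24 ≥ 18, so +2): 24 + 2 = 26.
Level 26 exceeds the maximum of 24; capped at 24.
Final offense level: 24.
Criminal history: 0 prior points → Category Minimal (0-3).
Level 24 falls in the 19-24 band.
Grid: Level 19-24 × Category Minimal = 39-45 months.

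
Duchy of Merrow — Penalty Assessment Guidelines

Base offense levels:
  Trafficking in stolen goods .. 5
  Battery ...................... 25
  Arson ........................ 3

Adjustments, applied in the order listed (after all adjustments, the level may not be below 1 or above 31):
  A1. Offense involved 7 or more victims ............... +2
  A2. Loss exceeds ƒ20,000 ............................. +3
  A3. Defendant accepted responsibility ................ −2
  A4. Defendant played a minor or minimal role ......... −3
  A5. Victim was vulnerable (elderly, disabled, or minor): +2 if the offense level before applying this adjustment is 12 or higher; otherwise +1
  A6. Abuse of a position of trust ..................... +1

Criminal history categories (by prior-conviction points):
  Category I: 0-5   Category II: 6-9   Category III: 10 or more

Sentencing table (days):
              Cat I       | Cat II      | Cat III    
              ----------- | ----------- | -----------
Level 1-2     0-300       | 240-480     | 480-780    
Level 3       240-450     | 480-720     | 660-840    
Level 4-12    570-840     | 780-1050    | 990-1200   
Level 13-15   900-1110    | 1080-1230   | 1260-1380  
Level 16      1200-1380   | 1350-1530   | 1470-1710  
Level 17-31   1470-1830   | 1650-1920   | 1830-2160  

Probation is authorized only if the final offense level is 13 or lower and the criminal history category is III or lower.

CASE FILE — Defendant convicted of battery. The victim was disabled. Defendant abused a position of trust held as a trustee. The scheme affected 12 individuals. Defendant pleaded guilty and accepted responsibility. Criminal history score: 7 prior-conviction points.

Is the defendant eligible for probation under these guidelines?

No

Base offense level for battery: 25.
A1 applies: 25 + 2 = 27.
A2 does not apply.
A3 applies: 27 − 2 = 25.
A5 applies (level before this adjustment is 25 ≥ 12, so +2): 25 + 2 = 27.
A6 applies: 27 + 1 = 28.
Final offense level: 28.
Criminal history: 7 prior points → Category II (6-9).
Level 28 falls in the 17-31 band.
Grid: Level 17-31 × Category II = 1650-1920 days.
Probation check: level 28 > 13 and category II ≤ III → not eligible.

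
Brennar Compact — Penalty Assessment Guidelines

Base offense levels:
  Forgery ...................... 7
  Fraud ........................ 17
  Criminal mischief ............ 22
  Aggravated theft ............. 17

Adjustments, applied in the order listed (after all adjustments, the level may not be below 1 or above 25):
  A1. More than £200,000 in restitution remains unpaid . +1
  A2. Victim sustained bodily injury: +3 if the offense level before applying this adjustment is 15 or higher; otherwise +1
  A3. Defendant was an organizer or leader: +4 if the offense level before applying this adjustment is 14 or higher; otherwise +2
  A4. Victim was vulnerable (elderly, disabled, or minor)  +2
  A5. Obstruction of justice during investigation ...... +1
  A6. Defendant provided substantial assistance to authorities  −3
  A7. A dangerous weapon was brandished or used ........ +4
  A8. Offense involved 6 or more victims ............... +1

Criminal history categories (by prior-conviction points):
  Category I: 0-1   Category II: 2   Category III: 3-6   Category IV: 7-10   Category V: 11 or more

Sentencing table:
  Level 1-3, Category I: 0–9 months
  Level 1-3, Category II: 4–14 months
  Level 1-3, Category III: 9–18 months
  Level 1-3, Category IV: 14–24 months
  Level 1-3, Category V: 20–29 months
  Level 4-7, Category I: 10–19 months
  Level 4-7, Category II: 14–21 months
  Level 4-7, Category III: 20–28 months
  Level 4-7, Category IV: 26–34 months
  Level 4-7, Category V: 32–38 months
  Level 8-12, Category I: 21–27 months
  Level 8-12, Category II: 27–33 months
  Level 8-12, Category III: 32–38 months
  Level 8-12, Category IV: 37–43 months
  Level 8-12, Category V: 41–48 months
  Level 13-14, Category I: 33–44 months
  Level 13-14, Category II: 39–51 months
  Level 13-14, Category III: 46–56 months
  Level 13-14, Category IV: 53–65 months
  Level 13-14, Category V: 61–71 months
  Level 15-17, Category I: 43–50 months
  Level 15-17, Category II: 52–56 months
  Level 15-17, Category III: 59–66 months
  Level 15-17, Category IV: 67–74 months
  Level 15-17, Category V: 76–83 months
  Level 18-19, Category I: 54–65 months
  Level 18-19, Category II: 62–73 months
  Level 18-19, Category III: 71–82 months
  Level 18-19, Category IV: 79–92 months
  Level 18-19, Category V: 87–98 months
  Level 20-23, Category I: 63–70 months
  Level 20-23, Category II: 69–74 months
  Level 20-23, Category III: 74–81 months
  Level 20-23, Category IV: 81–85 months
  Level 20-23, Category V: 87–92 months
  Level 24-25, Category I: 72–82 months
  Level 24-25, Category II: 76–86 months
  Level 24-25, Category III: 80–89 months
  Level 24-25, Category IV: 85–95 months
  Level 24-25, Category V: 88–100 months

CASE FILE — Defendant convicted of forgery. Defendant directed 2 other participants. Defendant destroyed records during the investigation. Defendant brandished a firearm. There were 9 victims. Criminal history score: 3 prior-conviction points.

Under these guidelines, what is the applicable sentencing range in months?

Base offense level for forgery: 7.
A3 applies (level before this adjustment is 7 < 14, so +2): 7 + 2 = 9.
A5 applies: 9 + 1 = 10.
A6 does not apply.
A7 applies: 10 + 4 = 14.
A8 applies: 14 + 1 = 15.
Final offense level: 15.
Criminal history: 3 prior points → Category III (3-6).
Level 15 falls in the 15-17 band.
Grid: Level 15-17 × Category III = 59-66 months.

59-66 months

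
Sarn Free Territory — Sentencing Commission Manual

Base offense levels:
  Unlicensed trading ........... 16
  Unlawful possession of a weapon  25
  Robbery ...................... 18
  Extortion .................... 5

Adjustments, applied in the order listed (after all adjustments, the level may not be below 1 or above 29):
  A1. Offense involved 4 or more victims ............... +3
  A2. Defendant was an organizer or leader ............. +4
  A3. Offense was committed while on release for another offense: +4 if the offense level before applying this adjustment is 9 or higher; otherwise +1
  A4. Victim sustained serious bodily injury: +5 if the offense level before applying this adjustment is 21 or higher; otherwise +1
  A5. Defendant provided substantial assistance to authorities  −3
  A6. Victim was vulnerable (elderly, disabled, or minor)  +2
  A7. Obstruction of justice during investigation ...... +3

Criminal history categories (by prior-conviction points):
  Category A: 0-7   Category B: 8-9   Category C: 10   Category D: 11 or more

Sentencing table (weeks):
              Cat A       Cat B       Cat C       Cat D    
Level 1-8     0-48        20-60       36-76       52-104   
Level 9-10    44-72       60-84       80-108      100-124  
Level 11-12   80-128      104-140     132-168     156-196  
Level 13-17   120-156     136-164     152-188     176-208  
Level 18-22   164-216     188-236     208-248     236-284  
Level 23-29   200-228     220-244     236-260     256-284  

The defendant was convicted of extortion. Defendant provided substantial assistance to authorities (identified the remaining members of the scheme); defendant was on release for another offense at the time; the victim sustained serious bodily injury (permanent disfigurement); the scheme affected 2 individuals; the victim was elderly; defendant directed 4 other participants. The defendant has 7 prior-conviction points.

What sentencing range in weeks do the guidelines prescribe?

Base offense level for extortion: 5.
A2 applies: 5 + 4 = 9.
A3 applies (level before this adjustment is 9 ≥ 9, so +4): 9 + 4 = 13.
A4 applies (level before this adjustment is 13 < 21, so +1): 13 + 1 = 14.
A5 applies: 14 − 3 = 11.
A6 applies: 11 + 2 = 13.
A7 does not apply.
Final offense level: 13.
Criminal history: 7 prior points → Category A (0-7).
Level 13 falls in the 13-17 band.
Grid: Level 13-17 × Category A = 120-156 weeks.

120-156 weeks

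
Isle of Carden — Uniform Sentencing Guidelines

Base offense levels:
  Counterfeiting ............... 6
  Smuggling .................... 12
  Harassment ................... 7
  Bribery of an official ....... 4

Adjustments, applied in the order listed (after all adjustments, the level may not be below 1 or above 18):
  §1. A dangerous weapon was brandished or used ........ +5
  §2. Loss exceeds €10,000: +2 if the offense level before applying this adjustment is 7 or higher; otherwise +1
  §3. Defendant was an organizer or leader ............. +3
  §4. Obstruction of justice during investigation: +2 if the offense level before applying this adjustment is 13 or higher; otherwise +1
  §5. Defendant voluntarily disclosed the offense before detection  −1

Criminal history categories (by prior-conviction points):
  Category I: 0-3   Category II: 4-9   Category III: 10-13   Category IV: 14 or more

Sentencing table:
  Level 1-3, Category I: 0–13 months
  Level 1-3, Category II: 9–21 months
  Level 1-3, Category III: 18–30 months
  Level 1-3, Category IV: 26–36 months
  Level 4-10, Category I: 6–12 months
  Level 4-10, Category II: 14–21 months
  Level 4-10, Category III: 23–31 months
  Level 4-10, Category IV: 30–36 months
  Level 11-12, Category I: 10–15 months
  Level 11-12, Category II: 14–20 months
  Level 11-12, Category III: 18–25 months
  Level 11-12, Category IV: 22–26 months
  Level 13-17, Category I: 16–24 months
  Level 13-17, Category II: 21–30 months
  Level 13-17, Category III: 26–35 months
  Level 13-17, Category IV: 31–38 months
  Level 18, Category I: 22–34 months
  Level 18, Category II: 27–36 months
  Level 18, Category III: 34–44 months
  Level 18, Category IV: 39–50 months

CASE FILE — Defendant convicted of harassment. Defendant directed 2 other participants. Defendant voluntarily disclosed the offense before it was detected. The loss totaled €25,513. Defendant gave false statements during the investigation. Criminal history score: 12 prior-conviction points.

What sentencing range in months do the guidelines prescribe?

Base offense level for harassment: 7.
§2 applies (level before this adjustment is 7 ≥ 7, so +2): 7 + 2 = 9.
§3 applies: 9 + 3 = 12.
§4 applies (level before this adjustment is 12 < 13, so +1): 12 + 1 = 13.
§5 applies: 13 − 1 = 12.
Final offense level: 12.
Criminal history: 12 prior points → Category III (10-13).
Level 12 falls in the 11-12 band.
Grid: Level 11-12 × Category III = 18-25 months.

18-25 months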